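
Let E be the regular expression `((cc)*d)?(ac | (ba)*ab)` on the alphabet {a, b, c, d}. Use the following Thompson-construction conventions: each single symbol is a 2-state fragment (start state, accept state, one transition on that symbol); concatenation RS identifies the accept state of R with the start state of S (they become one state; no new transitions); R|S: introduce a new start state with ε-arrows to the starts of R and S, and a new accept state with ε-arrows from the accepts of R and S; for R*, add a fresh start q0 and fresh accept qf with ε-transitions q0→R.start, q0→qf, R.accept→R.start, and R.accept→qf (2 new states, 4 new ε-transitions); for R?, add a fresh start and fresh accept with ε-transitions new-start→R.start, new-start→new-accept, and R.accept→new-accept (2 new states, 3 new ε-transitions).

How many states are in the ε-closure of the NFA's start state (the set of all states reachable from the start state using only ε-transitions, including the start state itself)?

9

Compute the ε-closure size of each fragment's start state recursively; a symbol fragment's start has no outgoing ε-edge, so its closure is just itself (size 1).
  cc — C equals the left operand's closure size = 1 (its accept is not ε-reachable, so the closure stops there)
  (cc)* — the star's fresh start ε-reaches both the body's start and the fresh accept: C = 2 + 1 = 3
  (cc)*d — C = 3 + (1−1) = 3 (closure spills across the concat boundary because the left factor accepts ε)
  ((cc)*d)? — C = 1 (new start) + 3 (body) + 1 (new accept, via ε) = 5
  ac — C equals the left operand's closure size = 1 (its accept is not ε-reachable, so the closure stops there)
  ba — same as the first factor's closure: C = 1
  (ba)* — the star's fresh start ε-reaches both the body's start and the fresh accept: C = 2 + 1 = 3
  (ba)*ab — the left operand accepts ε, so the closure extends into the next operand (the shared merged state is already counted); C = 3 + (1−1) = 3
  ac | (ba)*ab — C = 1 + 1 + 3 = 5 (the new accept is not ε-reachable since no branch accepts ε)
  ((cc)*d)?(ac | (ba)*ab) — the left operand accepts ε, so the closure extends into the next operand (the shared merged state is already counted); C = 5 + (5−1) = 9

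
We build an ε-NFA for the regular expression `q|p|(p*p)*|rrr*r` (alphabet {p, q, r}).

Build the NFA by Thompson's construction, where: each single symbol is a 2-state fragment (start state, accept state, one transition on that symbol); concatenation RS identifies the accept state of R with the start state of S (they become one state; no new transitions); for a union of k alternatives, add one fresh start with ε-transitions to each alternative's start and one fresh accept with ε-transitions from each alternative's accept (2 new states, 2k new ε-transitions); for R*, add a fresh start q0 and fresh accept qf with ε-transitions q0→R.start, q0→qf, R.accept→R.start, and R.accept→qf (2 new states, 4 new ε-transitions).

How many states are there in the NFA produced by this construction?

By structural recursion:
Each of the 8 symbol leaves contributes a 2-state fragment.
  p* = 4 states
  p*p = 5 states
  (p*p)* = 7 states
  r* = 4 states
  rrr*r = 7 states
  q|p|(p*p)*|rrr*r = 20 states

20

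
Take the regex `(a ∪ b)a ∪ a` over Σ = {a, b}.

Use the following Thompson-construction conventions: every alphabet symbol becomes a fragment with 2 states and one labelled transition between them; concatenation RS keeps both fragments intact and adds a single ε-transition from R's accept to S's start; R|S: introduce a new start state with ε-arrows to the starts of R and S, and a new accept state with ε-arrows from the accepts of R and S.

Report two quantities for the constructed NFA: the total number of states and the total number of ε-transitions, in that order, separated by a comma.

Bottom-up over the parse tree:
Each of the 4 symbol leaves contributes 2 states and 0 ε-transitions.
  a ∪ b : 6 states, 4 ε-transitions
  (a ∪ b)a : 8 states, 5 ε-transitions
  (a ∪ b)a ∪ a : 12 states, 9 ε-transitions

12, 9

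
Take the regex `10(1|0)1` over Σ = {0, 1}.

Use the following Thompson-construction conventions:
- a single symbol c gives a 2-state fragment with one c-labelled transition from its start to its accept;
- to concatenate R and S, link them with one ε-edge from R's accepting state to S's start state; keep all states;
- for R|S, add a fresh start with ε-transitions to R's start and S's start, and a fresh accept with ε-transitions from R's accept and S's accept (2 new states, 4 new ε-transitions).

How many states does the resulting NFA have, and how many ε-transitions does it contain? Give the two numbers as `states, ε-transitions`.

Recursing over subexpressions:
Each of the 5 symbol leaves contributes 2 states and 0 ε-transitions.
  1|0 : 6 states, 4 ε-transitions
  10(1|0)1 : 12 states, 7 ε-transitions

12, 7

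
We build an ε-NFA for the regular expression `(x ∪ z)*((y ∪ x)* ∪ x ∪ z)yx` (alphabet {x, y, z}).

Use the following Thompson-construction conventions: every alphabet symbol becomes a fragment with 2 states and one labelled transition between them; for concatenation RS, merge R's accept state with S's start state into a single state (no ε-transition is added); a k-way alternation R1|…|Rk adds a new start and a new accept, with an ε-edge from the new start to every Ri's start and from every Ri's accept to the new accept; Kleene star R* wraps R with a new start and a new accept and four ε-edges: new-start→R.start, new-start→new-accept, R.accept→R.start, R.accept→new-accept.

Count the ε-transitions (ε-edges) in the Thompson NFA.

Bottom-up over the parse tree:
Each of the 8 symbol leaves contributes 0 ε-transitions.
  x ∪ z → 4 ε-transitions
  (x ∪ z)* → 8 ε-transitions
  y ∪ x → 4 ε-transitions
  (y ∪ x)* → 8 ε-transitions
  (y ∪ x)* ∪ x ∪ z → 14 ε-transitions
  (x ∪ z)*((y ∪ x)* ∪ x ∪ z)yx → 22 ε-transitions

22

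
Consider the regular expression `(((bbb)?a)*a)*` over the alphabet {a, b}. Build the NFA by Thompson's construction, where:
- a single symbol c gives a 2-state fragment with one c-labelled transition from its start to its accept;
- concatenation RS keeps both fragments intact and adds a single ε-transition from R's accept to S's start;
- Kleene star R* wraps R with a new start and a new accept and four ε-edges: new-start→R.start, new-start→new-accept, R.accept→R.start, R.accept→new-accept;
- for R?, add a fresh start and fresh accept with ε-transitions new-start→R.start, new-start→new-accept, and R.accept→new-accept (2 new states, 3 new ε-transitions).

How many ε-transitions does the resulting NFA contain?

Bottom-up over the parse tree:
Each of the 5 symbol leaves contributes 0 ε-transitions.
  bbb → 2 ε-transitions
  (bbb)? → 5 ε-transitions
  (bbb)?a → 6 ε-transitions
  ((bbb)?a)* → 10 ε-transitions
  ((bbb)?a)*a → 11 ε-transitions
  (((bbb)?a)*a)* → 15 ε-transitions

15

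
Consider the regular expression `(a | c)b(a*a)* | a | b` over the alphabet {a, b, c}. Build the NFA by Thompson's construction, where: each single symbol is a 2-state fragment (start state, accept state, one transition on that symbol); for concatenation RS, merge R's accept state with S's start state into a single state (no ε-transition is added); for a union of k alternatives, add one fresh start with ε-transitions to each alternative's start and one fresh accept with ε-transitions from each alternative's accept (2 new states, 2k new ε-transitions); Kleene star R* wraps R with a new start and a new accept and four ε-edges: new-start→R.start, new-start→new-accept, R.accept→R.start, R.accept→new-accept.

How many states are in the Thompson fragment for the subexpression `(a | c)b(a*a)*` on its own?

13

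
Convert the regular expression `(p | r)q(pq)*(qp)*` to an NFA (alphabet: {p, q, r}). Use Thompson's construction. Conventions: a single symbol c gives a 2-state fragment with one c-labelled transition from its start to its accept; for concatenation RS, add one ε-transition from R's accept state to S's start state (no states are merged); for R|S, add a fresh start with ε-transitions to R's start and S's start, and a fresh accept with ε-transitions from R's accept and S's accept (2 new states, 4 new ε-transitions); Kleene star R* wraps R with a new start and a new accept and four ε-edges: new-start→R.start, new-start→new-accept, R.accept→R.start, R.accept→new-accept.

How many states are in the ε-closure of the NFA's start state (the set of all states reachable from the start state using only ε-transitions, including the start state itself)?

3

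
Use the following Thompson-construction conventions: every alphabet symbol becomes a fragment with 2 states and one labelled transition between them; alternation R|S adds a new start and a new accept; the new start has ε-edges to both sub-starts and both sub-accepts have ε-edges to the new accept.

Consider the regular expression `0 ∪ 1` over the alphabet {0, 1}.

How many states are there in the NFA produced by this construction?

Building bottom-up:
Each of the 2 symbol leaves contributes a 2-state fragment.
  0 ∪ 1 : 6 states

6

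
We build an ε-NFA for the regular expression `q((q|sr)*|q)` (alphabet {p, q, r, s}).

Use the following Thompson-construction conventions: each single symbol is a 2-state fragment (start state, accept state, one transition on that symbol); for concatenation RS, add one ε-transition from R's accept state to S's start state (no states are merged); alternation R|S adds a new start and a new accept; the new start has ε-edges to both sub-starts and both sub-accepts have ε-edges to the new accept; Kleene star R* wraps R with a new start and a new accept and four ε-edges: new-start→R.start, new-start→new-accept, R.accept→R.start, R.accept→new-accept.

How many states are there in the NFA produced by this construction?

16

Building bottom-up:
Each of the 5 symbol leaves contributes a 2-state fragment.
  sr : 4 states
  q|sr : 8 states
  (q|sr)* : 10 states
  (q|sr)*|q : 14 states
  q((q|sr)*|q) : 16 states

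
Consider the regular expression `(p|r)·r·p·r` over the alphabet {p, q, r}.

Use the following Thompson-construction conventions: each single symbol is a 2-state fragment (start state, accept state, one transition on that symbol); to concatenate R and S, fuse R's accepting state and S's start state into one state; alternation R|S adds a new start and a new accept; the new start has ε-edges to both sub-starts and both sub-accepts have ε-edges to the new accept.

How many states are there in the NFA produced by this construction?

9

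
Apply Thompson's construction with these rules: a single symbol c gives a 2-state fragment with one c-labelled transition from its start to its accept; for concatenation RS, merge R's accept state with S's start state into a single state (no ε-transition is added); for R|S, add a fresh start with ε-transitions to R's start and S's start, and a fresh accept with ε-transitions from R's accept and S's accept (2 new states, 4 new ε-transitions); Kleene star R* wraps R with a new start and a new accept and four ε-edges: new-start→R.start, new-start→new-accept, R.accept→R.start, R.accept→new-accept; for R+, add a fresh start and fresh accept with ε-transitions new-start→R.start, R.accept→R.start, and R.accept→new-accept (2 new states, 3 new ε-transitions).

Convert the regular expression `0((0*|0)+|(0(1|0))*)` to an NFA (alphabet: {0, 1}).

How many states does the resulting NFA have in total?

Per subexpression:
Each of the 6 symbol leaves contributes a 2-state fragment.
  0* = 4 states
  0*|0 = 8 states
  (0*|0)+ = 10 states
  1|0 = 6 states
  0(1|0) = 7 states
  (0(1|0))* = 9 states
  (0*|0)+|(0(1|0))* = 21 states
  0((0*|0)+|(0(1|0))*) = 22 states

22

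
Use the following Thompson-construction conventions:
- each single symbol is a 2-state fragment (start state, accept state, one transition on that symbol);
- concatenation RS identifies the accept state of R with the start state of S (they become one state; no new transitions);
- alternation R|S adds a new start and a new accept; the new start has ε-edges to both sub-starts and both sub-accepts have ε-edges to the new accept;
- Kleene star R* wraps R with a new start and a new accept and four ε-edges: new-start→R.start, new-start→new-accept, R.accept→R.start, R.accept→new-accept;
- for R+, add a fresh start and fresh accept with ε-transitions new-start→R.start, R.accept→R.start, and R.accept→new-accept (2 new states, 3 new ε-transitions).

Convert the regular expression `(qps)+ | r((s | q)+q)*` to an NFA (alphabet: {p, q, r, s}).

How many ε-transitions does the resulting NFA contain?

18

Bottom-up over the parse tree:
Each of the 7 symbol leaves contributes 0 ε-transitions.
  qps : 0 ε-transitions
  (qps)+ : 3 ε-transitions
  s | q : 4 ε-transitions
  (s | q)+ : 7 ε-transitions
  (s | q)+q : 7 ε-transitions
  ((s | q)+q)* : 11 ε-transitions
  r((s | q)+q)* : 11 ε-transitions
  (qps)+ | r((s | q)+q)* : 18 ε-transitions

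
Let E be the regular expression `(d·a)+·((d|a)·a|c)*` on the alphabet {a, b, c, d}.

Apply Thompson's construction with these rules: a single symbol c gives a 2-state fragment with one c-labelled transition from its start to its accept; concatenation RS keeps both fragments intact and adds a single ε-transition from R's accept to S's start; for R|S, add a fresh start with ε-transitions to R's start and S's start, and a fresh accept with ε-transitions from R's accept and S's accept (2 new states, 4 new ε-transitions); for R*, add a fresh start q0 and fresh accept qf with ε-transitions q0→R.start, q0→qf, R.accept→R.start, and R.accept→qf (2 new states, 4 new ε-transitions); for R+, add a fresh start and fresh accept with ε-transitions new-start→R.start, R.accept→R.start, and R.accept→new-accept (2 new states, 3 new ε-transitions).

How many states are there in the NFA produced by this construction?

20

Bottom-up over the parse tree:
Each of the 6 symbol leaves contributes a 2-state fragment.
  d·a : 4 states
  (d·a)+ : 6 states
  d|a : 6 states
  (d|a)·a : 8 states
  (d|a)·a|c : 12 states
  ((d|a)·a|c)* : 14 states
  (d·a)+·((d|a)·a|c)* : 20 states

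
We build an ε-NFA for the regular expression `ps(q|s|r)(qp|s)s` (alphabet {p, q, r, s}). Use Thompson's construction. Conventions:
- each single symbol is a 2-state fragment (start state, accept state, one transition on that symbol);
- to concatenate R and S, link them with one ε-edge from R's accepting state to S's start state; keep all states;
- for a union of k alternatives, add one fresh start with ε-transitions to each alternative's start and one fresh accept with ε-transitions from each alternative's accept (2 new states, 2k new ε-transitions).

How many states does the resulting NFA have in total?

Bottom-up over the parse tree:
Each of the 9 symbol leaves contributes a 2-state fragment.
  q|s|r — 8 states
  qp — 4 states
  qp|s — 8 states
  ps(q|s|r)(qp|s)s — 22 states

22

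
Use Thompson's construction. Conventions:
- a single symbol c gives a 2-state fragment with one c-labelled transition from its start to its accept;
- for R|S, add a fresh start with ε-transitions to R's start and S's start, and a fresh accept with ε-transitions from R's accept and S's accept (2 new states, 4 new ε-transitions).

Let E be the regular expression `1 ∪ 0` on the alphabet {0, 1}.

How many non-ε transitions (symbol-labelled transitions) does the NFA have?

Recursing over subexpressions:
Each of the 2 symbol leaves contributes exactly 1 symbol transition.
  1 ∪ 0 = 2 symbol transitions

2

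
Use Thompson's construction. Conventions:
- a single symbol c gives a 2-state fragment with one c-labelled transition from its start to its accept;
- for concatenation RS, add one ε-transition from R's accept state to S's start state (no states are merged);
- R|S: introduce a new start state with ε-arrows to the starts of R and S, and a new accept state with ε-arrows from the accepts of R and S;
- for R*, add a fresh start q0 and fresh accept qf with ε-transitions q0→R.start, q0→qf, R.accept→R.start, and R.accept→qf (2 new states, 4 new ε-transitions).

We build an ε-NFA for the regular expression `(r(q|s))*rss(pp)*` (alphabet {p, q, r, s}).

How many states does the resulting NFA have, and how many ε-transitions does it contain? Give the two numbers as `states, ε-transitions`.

Building bottom-up:
Each of the 8 symbol leaves contributes 2 states and 0 ε-transitions.
  q|s → 6 states, 4 ε-transitions
  r(q|s) → 8 states, 5 ε-transitions
  (r(q|s))* → 10 states, 9 ε-transitions
  pp → 4 states, 1 ε-transition
  (pp)* → 6 states, 5 ε-transitions
  (r(q|s))*rss(pp)* → 22 states, 18 ε-transitions

22, 18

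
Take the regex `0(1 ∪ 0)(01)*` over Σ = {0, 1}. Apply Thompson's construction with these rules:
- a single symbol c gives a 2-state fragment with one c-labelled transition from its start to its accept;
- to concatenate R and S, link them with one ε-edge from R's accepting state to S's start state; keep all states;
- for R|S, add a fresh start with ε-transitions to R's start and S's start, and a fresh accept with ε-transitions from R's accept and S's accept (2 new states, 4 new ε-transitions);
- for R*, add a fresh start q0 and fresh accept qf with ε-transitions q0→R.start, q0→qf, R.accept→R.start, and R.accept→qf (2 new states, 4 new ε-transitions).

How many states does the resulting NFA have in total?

14

Recursing over subexpressions:
Each of the 5 symbol leaves contributes a 2-state fragment.
  1 ∪ 0 = 6 states
  01 = 4 states
  (01)* = 6 states
  0(1 ∪ 0)(01)* = 14 states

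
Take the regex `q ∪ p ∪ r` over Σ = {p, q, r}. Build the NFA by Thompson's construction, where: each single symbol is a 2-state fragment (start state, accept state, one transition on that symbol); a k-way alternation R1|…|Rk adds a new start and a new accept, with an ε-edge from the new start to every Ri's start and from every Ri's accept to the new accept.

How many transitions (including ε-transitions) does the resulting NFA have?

Building bottom-up:
Each of the 3 symbol leaves contributes 1 transition (1 symbol, 0 ε).
  q ∪ p ∪ r = 9 transitions (3 symbol, 6 ε)

9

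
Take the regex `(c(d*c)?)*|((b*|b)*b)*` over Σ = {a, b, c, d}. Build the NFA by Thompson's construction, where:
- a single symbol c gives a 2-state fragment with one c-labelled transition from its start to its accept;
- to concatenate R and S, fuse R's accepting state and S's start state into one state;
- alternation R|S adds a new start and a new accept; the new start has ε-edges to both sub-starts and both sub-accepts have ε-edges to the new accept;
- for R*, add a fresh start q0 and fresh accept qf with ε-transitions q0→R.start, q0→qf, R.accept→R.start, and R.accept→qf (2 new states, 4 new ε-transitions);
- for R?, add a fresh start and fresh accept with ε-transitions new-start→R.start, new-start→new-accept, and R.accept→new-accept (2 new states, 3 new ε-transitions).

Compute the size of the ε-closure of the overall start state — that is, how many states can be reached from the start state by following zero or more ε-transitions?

15

Work bottom-up. For each fragment F, track |ε-closure(F.start)| and whether F's accept lies in that closure (i.e. whether F accepts ε). A single-symbol fragment has closure size 1 and does not accept ε.
  d* → new start has ε-edges to the inner start and to the new accept, so |ε-closure| = 2 + 1 = 3
  d*c → the left operand accepts ε, so the closure extends into the next operand (the shared merged state is already counted); |ε-closure| = 3 + (1−1) = 3
  (d*c)? → new start has ε-edges to the inner start and to the new accept, so |ε-closure| = 2 + 3 = 5
  c(d*c)? → |ε-closure| equals the left operand's closure size = 1 (its accept is not ε-reachable, so the closure stops there)
  (c(d*c)?)* → new start has ε-edges to the inner start and to the new accept, so |ε-closure| = 2 + 1 = 3
  b* → |ε-closure| = 1 (new start) + 1 (body) + 1 (new accept) = 3
  b*|b → |ε-closure| = 1 (new start) + (3 + 1) + 1 (new accept, since some branch ε-reaches its own accept) = 6
  (b*|b)* → |ε-closure| = 1 (new start) + 6 (body) + 1 (new accept) = 8
  (b*|b)*b → the left operand accepts ε, so the closure extends into the next operand (the shared merged state is already counted); |ε-closure| = 8 + (1−1) = 8
  ((b*|b)*b)* → |ε-closure| = 1 (new start) + 8 (body) + 1 (new accept) = 10
  (c(d*c)?)*|((b*|b)*b)* → |ε-closure| = 1 (new start) + (3 + 10) + 1 (new accept, since some branch ε-reaches its own accept) = 15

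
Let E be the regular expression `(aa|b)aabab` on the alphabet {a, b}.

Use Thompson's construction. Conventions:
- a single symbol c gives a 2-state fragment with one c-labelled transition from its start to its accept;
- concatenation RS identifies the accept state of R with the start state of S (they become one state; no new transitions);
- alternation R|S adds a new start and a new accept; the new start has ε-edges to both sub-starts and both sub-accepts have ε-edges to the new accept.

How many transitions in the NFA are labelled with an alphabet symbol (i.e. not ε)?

8

By structural recursion:
Each of the 8 symbol leaves contributes exactly 1 symbol transition.
  aa = 2 symbol transitions
  aa|b = 3 symbol transitions
  (aa|b)aabab = 8 symbol transitions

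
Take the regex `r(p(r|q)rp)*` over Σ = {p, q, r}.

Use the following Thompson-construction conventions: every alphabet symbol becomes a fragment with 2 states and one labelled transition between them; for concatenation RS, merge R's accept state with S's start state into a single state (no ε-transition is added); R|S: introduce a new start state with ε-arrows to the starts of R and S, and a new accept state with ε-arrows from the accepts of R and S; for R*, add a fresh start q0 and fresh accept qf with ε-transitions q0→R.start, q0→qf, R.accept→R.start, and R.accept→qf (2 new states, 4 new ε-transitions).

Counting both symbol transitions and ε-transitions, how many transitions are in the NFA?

14

Recursing over subexpressions:
Each of the 6 symbol leaves contributes 1 transition (1 symbol, 0 ε).
  r|q : 6 transitions (2 symbol, 4 ε)
  p(r|q)rp : 9 transitions (5 symbol, 4 ε)
  (p(r|q)rp)* : 13 transitions (5 symbol, 8 ε)
  r(p(r|q)rp)* : 14 transitions (6 symbol, 8 ε)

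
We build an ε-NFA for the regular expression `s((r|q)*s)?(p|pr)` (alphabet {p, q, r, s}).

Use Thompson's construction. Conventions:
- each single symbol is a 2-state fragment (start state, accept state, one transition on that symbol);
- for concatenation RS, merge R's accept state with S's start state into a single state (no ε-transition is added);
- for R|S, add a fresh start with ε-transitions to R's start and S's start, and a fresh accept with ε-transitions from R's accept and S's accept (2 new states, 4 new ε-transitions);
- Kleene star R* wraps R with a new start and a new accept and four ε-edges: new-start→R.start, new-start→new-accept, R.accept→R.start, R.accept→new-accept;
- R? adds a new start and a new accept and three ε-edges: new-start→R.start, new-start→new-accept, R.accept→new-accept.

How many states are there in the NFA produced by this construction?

Recursing over subexpressions:
Each of the 7 symbol leaves contributes a 2-state fragment.
  r|q = 6 states
  (r|q)* = 8 states
  (r|q)*s = 9 states
  ((r|q)*s)? = 11 states
  pr = 3 states
  p|pr = 7 states
  s((r|q)*s)?(p|pr) = 18 states

18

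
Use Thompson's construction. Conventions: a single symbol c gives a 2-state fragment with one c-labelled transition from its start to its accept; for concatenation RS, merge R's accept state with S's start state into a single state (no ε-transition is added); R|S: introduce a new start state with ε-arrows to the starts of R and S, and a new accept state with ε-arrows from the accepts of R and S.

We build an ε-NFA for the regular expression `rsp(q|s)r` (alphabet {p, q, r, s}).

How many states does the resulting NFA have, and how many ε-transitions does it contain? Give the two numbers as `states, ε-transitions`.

Building bottom-up:
Each of the 6 symbol leaves contributes 2 states and 0 ε-transitions.
  q|s → 6 states, 4 ε-transitions
  rsp(q|s)r → 10 states, 4 ε-transitions

10, 4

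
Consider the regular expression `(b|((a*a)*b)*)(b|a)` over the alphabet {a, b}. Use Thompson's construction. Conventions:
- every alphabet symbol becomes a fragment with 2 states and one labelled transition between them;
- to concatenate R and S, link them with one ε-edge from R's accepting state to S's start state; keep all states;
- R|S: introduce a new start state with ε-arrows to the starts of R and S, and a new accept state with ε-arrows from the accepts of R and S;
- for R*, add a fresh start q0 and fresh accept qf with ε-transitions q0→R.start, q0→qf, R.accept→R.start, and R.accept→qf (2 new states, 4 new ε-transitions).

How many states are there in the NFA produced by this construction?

22

Building bottom-up:
Each of the 6 symbol leaves contributes a 2-state fragment.
  a* : 4 states
  a*a : 6 states
  (a*a)* : 8 states
  (a*a)*b : 10 states
  ((a*a)*b)* : 12 states
  b|((a*a)*b)* : 16 states
  b|a : 6 states
  (b|((a*a)*b)*)(b|a) : 22 states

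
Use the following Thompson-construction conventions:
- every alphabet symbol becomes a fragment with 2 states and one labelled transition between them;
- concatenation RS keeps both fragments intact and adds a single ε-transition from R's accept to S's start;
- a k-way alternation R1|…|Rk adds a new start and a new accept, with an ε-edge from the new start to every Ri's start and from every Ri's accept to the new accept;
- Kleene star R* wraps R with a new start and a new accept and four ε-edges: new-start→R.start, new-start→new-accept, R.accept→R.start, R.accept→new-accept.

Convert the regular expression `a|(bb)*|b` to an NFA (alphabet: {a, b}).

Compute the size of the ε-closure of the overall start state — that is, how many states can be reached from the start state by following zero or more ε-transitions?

7

Compute the ε-closure size of each fragment's start state recursively; a symbol fragment's start has no outgoing ε-edge, so its closure is just itself (size 1).
  bb — same as the first factor's closure: |ε-closure| = 1
  (bb)* — new start has ε-edges to the inner start and to the new accept, so |ε-closure| = 2 + 1 = 3
  a|(bb)*|b — |ε-closure| = 1 (new start) + (1 + 3 + 1) + 1 (new accept, since some branch ε-reaches its own accept) = 7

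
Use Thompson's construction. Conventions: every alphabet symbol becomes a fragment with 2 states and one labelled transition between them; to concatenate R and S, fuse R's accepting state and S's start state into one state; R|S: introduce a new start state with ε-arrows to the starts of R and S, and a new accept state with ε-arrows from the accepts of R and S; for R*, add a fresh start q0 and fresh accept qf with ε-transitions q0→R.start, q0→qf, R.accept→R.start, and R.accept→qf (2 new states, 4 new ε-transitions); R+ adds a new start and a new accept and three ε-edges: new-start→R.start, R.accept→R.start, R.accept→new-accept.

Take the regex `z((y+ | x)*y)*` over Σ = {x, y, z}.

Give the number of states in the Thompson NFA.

Recursing over subexpressions:
Each of the 4 symbol leaves contributes a 2-state fragment.
  y+ → 4 states
  y+ | x → 8 states
  (y+ | x)* → 10 states
  (y+ | x)*y → 11 states
  ((y+ | x)*y)* → 13 states
  z((y+ | x)*y)* → 14 states

14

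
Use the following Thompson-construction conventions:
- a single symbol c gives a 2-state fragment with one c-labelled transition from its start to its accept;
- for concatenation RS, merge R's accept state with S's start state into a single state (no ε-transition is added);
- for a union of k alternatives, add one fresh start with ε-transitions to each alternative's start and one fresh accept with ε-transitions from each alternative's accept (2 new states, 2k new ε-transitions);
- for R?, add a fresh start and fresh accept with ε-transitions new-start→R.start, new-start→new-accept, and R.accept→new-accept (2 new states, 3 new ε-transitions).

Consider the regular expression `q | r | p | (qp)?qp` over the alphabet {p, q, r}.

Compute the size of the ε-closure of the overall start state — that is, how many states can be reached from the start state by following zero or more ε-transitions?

7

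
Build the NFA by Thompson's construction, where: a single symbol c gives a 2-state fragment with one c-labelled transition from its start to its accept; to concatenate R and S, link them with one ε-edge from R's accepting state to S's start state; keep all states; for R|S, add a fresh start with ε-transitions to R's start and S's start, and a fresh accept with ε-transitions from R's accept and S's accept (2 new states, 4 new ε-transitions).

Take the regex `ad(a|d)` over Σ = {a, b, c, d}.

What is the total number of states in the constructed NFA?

10

Building bottom-up:
Each of the 4 symbol leaves contributes a 2-state fragment.
  a|d = 6 states
  ad(a|d) = 10 states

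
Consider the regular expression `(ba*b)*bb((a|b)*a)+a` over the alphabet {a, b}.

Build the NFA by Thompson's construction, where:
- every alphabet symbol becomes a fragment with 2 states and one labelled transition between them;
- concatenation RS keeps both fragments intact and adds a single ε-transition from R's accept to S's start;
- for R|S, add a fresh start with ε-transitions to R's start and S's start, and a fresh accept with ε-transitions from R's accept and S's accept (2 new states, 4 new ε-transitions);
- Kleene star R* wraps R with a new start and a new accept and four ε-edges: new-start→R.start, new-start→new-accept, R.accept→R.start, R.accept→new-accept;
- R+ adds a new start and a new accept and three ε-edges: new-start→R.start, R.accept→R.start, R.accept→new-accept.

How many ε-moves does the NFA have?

By structural recursion:
Each of the 9 symbol leaves contributes 0 ε-transitions.
  a* — 4 ε-transitions
  ba*b — 6 ε-transitions
  (ba*b)* — 10 ε-transitions
  a|b — 4 ε-transitions
  (a|b)* — 8 ε-transitions
  (a|b)*a — 9 ε-transitions
  ((a|b)*a)+ — 12 ε-transitions
  (ba*b)*bb((a|b)*a)+a — 26 ε-transitions

26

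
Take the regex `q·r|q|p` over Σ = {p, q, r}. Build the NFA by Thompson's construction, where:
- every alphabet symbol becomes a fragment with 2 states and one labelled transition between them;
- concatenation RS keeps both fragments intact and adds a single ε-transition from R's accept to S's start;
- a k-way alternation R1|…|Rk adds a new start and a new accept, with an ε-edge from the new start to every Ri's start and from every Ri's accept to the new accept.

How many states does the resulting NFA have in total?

10

By structural recursion:
Each of the 4 symbol leaves contributes a 2-state fragment.
  q·r = 4 states
  q·r|q|p = 10 states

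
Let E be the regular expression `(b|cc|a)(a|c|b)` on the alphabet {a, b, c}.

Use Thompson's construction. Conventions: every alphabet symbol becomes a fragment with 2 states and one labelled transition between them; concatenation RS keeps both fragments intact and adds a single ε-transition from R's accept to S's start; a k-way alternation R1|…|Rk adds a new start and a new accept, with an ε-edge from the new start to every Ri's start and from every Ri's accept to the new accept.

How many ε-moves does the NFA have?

Recursing over subexpressions:
Each of the 7 symbol leaves contributes 0 ε-transitions.
  cc → 1 ε-transition
  b|cc|a → 7 ε-transitions
  a|c|b → 6 ε-transitions
  (b|cc|a)(a|c|b) → 14 ε-transitions

14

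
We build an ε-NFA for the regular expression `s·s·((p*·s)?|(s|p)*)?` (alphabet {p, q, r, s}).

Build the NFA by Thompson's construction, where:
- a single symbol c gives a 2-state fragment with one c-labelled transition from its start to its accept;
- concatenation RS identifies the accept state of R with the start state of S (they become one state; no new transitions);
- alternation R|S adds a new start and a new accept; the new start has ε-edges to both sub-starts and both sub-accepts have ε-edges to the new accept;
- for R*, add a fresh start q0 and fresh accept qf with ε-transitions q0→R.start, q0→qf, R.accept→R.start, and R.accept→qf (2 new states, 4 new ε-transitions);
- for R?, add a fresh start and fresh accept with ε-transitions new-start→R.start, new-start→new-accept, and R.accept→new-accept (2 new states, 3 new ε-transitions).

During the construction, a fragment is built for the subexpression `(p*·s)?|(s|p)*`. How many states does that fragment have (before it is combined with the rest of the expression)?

Fragment for `(p*·s)?|(s|p)*`:
Each of the 4 symbol leaves contributes a 2-state fragment.
  p* — 4 states
  p*·s — 5 states
  (p*·s)? — 7 states
  s|p — 6 states
  (s|p)* — 8 states
  (p*·s)?|(s|p)* — 17 states

17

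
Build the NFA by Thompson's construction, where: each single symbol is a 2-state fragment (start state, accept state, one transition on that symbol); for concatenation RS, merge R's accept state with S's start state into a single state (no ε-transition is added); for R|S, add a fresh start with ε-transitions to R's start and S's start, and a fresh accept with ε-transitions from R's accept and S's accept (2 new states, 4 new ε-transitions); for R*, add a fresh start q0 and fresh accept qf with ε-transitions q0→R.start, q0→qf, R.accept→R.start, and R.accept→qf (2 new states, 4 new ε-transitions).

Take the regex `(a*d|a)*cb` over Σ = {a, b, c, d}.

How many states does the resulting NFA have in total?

Per subexpression:
Each of the 5 symbol leaves contributes a 2-state fragment.
  a* : 4 states
  a*d : 5 states
  a*d|a : 9 states
  (a*d|a)* : 11 states
  (a*d|a)*cb : 13 states

13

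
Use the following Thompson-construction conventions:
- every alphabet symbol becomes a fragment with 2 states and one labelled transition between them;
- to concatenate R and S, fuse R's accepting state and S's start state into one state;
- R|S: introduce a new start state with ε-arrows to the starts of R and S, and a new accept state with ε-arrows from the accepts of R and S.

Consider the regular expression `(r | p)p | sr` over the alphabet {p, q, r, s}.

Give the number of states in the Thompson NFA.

12

Building bottom-up:
Each of the 5 symbol leaves contributes a 2-state fragment.
  r | p → 6 states
  (r | p)p → 7 states
  sr → 3 states
  (r | p)p | sr → 12 states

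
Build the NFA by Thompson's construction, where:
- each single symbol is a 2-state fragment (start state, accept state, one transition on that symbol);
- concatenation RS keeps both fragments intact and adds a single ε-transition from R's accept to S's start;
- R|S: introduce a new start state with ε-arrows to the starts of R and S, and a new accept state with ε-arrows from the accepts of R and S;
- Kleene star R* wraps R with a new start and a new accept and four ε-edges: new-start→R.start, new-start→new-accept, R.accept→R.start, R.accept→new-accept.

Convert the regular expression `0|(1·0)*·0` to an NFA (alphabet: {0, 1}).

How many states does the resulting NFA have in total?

Per subexpression:
Each of the 4 symbol leaves contributes a 2-state fragment.
  1·0 → 4 states
  (1·0)* → 6 states
  (1·0)*·0 → 8 states
  0|(1·0)*·0 → 12 states

12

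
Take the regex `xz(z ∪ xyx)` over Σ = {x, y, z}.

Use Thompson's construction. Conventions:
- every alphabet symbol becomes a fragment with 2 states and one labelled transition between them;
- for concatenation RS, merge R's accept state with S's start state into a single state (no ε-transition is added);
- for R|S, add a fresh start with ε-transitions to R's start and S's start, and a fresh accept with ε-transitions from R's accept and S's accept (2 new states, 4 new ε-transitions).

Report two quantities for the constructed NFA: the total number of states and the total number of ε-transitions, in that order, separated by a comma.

Recursing over subexpressions:
Each of the 6 symbol leaves contributes 2 states and 0 ε-transitions.
  xyx — 4 states, 0 ε-transitions
  z ∪ xyx — 8 states, 4 ε-transitions
  xz(z ∪ xyx) — 10 states, 4 ε-transitions

10, 4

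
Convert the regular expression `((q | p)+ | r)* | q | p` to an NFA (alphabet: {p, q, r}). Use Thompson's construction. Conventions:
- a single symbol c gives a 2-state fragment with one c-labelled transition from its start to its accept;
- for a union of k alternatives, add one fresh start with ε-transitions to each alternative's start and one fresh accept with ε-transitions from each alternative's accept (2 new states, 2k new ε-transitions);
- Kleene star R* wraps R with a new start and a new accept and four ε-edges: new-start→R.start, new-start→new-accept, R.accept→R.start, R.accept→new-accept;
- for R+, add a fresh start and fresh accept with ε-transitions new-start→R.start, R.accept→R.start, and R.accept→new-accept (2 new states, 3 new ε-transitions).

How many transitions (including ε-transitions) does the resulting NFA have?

Bottom-up over the parse tree:
Each of the 5 symbol leaves contributes 1 transition (1 symbol, 0 ε).
  q | p : 6 transitions (2 symbol, 4 ε)
  (q | p)+ : 9 transitions (2 symbol, 7 ε)
  (q | p)+ | r : 14 transitions (3 symbol, 11 ε)
  ((q | p)+ | r)* : 18 transitions (3 symbol, 15 ε)
  ((q | p)+ | r)* | q | p : 26 transitions (5 symbol, 21 ε)

26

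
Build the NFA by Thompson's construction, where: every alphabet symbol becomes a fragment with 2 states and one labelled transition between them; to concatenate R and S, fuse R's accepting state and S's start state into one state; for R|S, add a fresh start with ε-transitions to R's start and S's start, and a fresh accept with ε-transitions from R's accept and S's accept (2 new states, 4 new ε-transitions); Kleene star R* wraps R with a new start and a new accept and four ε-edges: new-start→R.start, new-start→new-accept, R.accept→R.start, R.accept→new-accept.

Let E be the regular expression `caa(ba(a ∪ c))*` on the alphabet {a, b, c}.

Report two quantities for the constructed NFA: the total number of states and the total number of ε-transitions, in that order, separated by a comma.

13, 8

Per subexpression:
Each of the 7 symbol leaves contributes 2 states and 0 ε-transitions.
  a ∪ c : 6 states, 4 ε-transitions
  ba(a ∪ c) : 8 states, 4 ε-transitions
  (ba(a ∪ c))* : 10 states, 8 ε-transitions
  caa(ba(a ∪ c))* : 13 states, 8 ε-transitions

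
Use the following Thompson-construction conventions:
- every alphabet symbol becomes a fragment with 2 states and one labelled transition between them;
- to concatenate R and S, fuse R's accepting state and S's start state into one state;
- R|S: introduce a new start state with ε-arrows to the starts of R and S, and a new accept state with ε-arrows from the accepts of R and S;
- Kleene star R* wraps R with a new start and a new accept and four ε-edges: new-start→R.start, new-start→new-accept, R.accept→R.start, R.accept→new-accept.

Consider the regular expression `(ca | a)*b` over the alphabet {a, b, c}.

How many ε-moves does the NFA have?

8

By structural recursion:
Each of the 4 symbol leaves contributes 0 ε-transitions.
  ca — 0 ε-transitions
  ca | a — 4 ε-transitions
  (ca | a)* — 8 ε-transitions
  (ca | a)*b — 8 ε-transitions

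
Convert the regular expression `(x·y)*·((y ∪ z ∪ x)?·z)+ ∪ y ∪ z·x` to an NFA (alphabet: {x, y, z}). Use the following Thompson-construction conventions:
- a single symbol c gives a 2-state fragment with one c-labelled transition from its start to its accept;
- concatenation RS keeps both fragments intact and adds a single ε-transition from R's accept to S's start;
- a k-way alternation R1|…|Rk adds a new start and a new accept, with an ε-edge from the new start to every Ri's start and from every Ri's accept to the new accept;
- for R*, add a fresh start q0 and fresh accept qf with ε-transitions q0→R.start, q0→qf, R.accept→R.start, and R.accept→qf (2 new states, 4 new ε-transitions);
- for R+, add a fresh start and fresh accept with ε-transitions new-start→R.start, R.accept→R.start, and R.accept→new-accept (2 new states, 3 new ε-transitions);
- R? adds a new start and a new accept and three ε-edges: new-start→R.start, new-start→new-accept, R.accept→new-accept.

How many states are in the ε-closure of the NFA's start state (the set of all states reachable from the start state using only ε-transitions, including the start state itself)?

Compute the ε-closure size of each fragment's start state recursively; a symbol fragment's start has no outgoing ε-edge, so its closure is just itself (size 1).
  x·y — same as the first factor's closure: C = 1
  (x·y)* — new start has ε-edges to the inner start and to the new accept, so C = 2 + 1 = 3
  y ∪ z ∪ x — C = 1 + 1 + 1 + 1 = 4 (the new accept is not ε-reachable since no branch accepts ε)
  (y ∪ z ∪ x)? — new start has ε-edges to the inner start and to the new accept, so C = 2 + 4 = 6
  (y ∪ z ∪ x)?·z — the left operand accepts ε, so the closure extends into the next operand (via the concat ε-link); C = 6 + 1 = 7
  ((y ∪ z ∪ x)?·z)+ — new start ε-reaches only the body's start; the new accept needs a symbol first: C = 1 + 7 = 8
  (x·y)*·((y ∪ z ∪ x)?·z)+ — C = 3 + 8 = 11 (closure spills across the concat boundary because the left factor accepts ε)
  z·x — same as the first factor's closure: C = 1
  (x·y)*·((y ∪ z ∪ x)?·z)+ ∪ y ∪ z·x — new start ε-reaches every alternative's start; none of them accept ε, so the new accept is not reached: C = 1 + 11 + 1 + 1 = 14

14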